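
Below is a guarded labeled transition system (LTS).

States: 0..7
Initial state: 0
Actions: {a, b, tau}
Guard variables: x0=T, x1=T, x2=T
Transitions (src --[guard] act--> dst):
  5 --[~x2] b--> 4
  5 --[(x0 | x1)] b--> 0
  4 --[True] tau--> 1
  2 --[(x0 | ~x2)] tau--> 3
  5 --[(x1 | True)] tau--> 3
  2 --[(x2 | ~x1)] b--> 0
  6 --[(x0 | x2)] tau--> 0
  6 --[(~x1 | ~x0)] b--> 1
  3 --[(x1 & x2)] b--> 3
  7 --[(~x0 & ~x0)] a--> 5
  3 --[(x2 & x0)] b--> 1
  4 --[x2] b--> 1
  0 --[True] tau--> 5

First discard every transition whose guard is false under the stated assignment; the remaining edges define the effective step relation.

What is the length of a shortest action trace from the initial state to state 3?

Answer: 2

Working:
BFS to 3:
  L0 = {0}
  L1 = {5}
  L2 = {3}
3 enters at depth 2; path tau·tau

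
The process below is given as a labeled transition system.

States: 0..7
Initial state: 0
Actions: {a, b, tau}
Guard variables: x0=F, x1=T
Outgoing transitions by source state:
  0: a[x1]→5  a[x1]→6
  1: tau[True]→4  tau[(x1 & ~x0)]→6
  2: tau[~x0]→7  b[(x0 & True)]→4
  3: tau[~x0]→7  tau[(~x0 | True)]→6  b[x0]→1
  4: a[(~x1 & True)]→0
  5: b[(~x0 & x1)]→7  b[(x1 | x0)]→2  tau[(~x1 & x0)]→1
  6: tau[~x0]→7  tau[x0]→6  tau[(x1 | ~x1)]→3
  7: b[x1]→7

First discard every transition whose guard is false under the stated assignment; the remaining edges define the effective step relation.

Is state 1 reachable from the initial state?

Answer: UNREACHABLE

Working:
Guard filter leaves 12 enabled edge(s).
depth 0: {0}
depth 1: {5,6}  total {0,5,6}
depth 2: {2,3,7}  total {0,2,3,5,6,7}
Reach set: {0,2,3,5,6,7}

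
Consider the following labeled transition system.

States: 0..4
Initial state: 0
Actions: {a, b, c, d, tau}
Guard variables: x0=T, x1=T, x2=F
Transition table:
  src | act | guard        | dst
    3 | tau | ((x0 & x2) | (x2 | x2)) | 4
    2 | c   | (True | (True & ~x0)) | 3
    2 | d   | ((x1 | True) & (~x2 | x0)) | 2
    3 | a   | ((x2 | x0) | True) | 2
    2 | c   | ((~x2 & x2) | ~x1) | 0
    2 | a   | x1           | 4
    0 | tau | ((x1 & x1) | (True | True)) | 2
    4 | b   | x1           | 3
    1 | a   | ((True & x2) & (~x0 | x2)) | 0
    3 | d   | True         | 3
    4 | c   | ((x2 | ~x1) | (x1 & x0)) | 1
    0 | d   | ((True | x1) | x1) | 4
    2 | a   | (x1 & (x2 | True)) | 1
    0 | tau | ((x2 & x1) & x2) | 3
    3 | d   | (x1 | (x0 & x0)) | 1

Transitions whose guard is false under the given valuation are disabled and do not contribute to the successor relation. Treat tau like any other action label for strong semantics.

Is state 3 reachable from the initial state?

Answer: REACHABLE

Analysis:
11 transition(s) survive guard evaluation.
Layer 0: {0}
Layer 1: {2,4}  total {0,2,4}
Layer 2: {1,3}  total {0,1,2,3,4}
Reachable = {0,1,2,3,4}
Path to 3: tau·c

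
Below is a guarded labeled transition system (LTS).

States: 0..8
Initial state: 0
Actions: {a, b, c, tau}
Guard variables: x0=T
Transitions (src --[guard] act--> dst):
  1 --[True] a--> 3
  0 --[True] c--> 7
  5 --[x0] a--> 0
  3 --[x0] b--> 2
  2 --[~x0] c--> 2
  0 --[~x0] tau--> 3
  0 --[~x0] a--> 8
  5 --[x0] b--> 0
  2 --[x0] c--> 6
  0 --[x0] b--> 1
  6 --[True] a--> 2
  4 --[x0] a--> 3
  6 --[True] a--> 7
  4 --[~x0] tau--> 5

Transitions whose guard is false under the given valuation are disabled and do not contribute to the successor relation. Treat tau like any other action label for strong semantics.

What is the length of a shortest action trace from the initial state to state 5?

Answer: UNREACHABLE

Trace:
Layered search for 5:
  depth 0: {0}
  depth 1: {1,7}
  depth 2: {3}
  depth 3: {2}
  depth 4: {6}
5 never appears.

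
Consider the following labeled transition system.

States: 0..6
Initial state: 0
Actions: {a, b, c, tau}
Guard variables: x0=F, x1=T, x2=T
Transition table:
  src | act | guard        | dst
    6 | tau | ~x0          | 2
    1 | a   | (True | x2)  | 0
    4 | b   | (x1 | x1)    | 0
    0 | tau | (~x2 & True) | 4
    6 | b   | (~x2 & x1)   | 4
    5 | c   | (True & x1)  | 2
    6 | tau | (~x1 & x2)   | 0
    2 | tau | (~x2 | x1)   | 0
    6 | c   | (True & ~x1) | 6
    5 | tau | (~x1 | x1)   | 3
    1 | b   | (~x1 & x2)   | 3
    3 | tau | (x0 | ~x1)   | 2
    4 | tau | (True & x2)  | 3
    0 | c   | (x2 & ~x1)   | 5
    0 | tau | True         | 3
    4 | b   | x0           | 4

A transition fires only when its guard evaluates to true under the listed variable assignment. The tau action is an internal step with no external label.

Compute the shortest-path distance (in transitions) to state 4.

Answer: UNREACHABLE

Analysis:
Layered search for 4:
  Layer 0: {0}
  Layer 1: {3}
4 never appears.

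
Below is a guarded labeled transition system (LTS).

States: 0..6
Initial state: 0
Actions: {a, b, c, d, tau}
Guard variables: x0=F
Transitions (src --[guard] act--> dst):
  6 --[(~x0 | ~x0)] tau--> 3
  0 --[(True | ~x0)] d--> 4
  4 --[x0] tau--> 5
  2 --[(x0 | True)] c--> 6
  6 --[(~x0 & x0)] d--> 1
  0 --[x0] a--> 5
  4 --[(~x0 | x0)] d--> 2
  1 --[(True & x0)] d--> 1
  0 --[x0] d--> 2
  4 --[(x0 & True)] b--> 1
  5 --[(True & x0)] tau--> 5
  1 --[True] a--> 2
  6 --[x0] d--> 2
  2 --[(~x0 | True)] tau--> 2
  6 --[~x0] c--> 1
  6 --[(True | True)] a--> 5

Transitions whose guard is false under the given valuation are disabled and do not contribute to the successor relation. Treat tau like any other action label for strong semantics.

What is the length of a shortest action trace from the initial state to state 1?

Answer: 4

Working:
Layered search for 1:
  depth 0: {0}
  depth 1: {4}
  depth 2: {2}
  depth 3: {6}
  depth 4: {1,3,5}
depth(1)=4, e.g. d·d·c·c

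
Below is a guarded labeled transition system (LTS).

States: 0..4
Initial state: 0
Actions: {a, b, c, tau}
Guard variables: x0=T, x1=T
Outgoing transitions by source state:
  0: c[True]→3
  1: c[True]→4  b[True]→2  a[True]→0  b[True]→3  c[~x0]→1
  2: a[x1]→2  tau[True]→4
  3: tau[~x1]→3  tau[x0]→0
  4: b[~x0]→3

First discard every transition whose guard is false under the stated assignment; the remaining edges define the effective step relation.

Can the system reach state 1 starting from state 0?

Guard filter leaves 8 enabled edge(s).
L0 = {0}
L1 = {3}  cumulative {0,3}
R = {0,3}

Answer: UNREACHABLE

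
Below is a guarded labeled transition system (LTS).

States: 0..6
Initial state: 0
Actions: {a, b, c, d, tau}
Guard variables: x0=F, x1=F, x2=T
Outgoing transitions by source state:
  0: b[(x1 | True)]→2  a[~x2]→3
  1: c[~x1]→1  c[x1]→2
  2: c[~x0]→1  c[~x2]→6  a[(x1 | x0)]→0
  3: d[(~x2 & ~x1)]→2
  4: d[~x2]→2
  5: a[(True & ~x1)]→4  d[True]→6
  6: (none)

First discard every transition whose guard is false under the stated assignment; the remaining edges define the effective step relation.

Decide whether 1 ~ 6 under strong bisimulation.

Answer: NOT BISIMILAR

Trace:
Bisimulation quotient by refinement:
  round 0: {{0,1,2,3,4,5,6}}
  round 1: {{0},{1,2},{3,4,6},{5}}
4 equivalence class(es) (converged in 2)
[1]={1,2}  [6]={3,4,6}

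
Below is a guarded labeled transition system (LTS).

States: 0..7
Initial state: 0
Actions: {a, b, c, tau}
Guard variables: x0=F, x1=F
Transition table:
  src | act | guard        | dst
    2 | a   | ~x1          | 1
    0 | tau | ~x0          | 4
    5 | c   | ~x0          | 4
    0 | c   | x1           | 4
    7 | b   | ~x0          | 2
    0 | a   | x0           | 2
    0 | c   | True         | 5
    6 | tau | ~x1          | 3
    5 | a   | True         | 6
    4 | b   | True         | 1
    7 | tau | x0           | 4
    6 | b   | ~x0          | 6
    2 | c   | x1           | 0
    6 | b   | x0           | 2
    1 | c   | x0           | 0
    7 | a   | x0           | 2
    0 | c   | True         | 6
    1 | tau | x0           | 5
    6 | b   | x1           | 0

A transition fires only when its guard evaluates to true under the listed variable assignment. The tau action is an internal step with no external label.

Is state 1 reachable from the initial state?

After dropping false guards: 10 live edges.
L0 = {0}
L1 = {4,5,6}  now seen {0,4,5,6}
L2 = {1,3}  now seen {0,1,3,4,5,6}
R = {0,1,3,4,5,6}
trace reaching 1: tau·b

Answer: REACHABLE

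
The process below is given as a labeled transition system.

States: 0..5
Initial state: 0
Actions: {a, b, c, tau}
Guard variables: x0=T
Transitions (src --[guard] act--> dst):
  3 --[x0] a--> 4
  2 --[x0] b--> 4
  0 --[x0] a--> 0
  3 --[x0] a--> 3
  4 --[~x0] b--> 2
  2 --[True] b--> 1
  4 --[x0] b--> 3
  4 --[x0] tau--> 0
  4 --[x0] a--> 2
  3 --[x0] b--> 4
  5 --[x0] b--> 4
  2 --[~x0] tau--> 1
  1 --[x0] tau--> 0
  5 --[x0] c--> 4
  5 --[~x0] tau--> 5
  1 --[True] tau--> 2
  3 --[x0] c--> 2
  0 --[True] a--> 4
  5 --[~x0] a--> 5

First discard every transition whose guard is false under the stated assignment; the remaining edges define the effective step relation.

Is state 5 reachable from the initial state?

Guard filter leaves 15 enabled edge(s).
Layer 0: {0}
Layer 1: {4}  now seen {0,4}
Layer 2: {2,3}  now seen {0,2,3,4}
Layer 3: {1}  now seen {0,1,2,3,4}
Reach set: {0,1,2,3,4}

Answer: UNREACHABLE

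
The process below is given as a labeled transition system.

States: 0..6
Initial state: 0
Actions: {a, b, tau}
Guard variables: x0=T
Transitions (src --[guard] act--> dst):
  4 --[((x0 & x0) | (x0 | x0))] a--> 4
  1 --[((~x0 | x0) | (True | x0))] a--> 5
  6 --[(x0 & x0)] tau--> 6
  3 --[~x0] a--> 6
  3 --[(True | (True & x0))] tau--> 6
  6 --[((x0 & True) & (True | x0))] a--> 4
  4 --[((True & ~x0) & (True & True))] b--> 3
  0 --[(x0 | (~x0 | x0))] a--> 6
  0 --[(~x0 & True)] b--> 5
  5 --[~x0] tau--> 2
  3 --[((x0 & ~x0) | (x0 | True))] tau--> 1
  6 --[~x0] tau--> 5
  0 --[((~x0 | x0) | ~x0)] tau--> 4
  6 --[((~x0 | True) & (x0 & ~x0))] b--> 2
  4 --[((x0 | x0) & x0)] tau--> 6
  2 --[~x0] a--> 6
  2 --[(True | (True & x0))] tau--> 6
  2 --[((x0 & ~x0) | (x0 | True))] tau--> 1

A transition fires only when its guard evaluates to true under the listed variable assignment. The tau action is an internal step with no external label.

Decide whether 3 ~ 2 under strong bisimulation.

Answer: BISIMILAR

Trace:
Compute ~ classes (split until stable):
  P[0] = {{0,1,2,3,4,5,6}}
  P[1] = {{0,4,6},{1},{2,3},{5}}
stable after 2 split(s): 4 block(s)
3∈{2,3}, 2∈{2,3}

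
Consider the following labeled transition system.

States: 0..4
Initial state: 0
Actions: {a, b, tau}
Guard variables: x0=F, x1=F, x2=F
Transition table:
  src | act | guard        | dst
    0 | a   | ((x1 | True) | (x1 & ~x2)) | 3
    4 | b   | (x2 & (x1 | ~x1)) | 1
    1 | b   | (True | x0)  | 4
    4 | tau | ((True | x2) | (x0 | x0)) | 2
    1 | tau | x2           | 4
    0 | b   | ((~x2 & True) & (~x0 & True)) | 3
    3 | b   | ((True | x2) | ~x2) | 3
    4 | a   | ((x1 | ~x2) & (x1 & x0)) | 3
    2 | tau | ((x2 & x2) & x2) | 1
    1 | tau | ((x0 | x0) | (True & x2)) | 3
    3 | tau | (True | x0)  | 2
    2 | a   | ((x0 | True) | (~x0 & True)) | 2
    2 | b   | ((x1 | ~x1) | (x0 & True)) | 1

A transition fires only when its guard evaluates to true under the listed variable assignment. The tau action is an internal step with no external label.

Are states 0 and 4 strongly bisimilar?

Compute ~ classes (split until stable):
  P[0] = {{0,1,2,3,4}}
  P[1] = {{0,2},{1},{3},{4}}
  P[2] = {{0},{1},{2},{3},{4}}
stable after 3 split(s): 5 block(s)
0∈{0}, 4∈{4}

Answer: NOT BISIMILAR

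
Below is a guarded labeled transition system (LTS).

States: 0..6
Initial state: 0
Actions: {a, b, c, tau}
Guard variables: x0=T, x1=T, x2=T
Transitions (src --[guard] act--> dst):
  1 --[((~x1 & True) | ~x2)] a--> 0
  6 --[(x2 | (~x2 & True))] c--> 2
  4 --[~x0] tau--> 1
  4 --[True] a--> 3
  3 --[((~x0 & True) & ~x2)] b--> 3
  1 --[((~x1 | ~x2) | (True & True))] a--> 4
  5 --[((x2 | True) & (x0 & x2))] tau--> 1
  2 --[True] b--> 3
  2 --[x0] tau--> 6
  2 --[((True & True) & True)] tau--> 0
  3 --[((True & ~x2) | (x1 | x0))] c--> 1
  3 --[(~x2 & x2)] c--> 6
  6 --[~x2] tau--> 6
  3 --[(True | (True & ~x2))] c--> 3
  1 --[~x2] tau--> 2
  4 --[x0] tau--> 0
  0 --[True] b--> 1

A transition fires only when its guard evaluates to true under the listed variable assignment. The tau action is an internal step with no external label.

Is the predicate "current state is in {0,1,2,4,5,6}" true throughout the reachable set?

Inv-set: {0,1,2,4,5,6}
R = {0,1,3,4}
  0: safe
  1: safe
  3: VIOLATES
  4: safe
reach 3 via b·a·a — violates

Answer: INVARIANT VIOLATED at state 3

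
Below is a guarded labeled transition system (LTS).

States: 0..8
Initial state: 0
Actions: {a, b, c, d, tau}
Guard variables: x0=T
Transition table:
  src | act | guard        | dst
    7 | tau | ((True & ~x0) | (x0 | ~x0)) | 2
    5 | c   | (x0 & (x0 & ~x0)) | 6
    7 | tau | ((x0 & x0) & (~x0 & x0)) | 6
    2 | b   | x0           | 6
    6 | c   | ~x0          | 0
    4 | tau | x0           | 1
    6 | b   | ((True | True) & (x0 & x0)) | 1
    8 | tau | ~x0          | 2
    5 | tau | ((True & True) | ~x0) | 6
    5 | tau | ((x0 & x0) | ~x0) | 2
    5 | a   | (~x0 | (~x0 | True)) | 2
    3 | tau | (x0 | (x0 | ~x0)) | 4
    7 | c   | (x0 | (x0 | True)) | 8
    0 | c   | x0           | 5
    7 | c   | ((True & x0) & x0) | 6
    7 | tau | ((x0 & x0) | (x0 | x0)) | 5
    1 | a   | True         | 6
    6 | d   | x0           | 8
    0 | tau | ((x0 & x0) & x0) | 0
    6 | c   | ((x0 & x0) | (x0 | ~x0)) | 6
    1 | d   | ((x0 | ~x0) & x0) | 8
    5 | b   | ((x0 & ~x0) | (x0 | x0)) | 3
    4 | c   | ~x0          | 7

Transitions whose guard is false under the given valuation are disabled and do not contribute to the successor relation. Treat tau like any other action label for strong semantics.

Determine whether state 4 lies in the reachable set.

Answer: REACHABLE

Analysis:
Guard filter leaves 18 enabled edge(s).
Layer 0: {0}
Layer 1: {5}  cumulative {0,5}
Layer 2: {2,3,6}  cumulative {0,2,3,5,6}
Layer 3: {1,4,8}  cumulative {0,1,2,3,4,5,6,8}
Reachable = {0,1,2,3,4,5,6,8}
witness 4: c·b·tau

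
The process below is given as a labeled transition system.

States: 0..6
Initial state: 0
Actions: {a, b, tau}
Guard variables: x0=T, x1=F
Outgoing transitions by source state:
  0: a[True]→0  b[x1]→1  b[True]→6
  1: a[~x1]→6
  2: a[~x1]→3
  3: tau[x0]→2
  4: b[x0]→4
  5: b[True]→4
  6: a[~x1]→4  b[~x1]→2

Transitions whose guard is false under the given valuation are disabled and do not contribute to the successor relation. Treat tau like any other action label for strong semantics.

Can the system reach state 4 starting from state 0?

Answer: REACHABLE

Working:
9 transition(s) survive guard evaluation.
L0 = {0}
L1 = {6}  now seen {0,6}
L2 = {2,4}  now seen {0,2,4,6}
L3 = {3}  now seen {0,2,3,4,6}
Reachable = {0,2,3,4,6}
Path to 4: b·a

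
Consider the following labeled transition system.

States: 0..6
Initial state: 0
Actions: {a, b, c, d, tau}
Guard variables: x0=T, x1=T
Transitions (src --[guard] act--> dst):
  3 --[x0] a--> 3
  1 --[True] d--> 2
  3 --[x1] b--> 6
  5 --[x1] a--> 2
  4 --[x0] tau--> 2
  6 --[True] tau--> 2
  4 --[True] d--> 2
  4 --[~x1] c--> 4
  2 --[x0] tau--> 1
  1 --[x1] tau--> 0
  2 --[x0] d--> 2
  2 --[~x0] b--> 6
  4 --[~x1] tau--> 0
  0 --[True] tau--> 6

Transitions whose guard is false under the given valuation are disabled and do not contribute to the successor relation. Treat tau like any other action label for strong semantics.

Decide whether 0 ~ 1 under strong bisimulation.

Answer: NOT BISIMILAR

Analysis:
Refine partition for ~:
  round 0: {{0,1,2,3,4,5,6}}
  round 1: {{0,6},{1,2,4},{3},{5}}
  round 2: {{0},{1},{2,4},{3},{5},{6}}
  round 3: {{0},{1},{2},{3},{4},{5},{6}}
7 equivalence class(es) (converged in 4)
0∈{0}, 1∈{1}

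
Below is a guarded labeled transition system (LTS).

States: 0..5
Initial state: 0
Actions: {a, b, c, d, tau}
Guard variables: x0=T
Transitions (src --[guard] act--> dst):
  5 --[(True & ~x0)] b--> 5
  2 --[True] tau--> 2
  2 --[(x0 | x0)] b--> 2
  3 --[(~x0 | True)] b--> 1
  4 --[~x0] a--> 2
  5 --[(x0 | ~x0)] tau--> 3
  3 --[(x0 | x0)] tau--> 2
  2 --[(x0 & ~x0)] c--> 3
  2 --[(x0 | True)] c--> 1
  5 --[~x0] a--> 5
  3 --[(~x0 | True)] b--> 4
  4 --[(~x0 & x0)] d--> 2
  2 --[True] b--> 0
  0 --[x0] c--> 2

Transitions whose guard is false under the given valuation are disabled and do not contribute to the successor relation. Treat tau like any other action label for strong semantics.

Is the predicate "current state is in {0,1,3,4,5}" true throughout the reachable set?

Allowed set {0,1,3,4,5}
Reachable = {0,1,2}
  0: ok
  1: ok
  2: outside
reach 2 via c — violates

Answer: INVARIANT VIOLATED at state 2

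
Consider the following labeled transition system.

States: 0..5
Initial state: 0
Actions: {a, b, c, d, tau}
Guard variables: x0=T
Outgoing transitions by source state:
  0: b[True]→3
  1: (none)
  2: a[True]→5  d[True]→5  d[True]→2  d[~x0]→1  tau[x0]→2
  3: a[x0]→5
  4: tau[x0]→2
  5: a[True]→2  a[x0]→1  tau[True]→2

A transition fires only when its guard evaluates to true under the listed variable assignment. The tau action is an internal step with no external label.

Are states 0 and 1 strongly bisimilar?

Compute ~ classes (split until stable):
  P[0] = {{0,1,2,3,4,5}}
  P[1] = {{0},{1},{2},{3},{4},{5}}
stable after 2 split(s): 6 block(s)
class of 0: {0}; class of 1: {1}

Answer: NOT BISIMILAR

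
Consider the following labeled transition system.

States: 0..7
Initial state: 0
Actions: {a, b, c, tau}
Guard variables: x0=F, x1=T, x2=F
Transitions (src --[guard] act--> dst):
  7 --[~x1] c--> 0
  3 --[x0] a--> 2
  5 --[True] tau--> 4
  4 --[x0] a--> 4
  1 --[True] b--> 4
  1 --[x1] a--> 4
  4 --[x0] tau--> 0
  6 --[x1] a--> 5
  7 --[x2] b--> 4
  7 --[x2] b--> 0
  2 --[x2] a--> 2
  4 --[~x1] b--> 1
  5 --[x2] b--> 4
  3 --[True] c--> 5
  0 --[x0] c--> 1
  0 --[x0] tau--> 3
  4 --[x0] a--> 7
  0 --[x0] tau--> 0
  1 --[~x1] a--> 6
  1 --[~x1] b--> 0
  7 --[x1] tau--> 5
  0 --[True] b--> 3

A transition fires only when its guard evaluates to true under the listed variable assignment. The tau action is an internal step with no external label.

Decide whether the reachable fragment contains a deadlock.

Answer: DEADLOCK at state 4

Analysis:
Reachable = {0,3,4,5}
  0: b→3  [1 exit(s)]
  3: c→5  [1 exit(s)]
  4: ∅  [STUCK]
  5: tau→4  [1 exit(s)]
Path to 4: b·c·tau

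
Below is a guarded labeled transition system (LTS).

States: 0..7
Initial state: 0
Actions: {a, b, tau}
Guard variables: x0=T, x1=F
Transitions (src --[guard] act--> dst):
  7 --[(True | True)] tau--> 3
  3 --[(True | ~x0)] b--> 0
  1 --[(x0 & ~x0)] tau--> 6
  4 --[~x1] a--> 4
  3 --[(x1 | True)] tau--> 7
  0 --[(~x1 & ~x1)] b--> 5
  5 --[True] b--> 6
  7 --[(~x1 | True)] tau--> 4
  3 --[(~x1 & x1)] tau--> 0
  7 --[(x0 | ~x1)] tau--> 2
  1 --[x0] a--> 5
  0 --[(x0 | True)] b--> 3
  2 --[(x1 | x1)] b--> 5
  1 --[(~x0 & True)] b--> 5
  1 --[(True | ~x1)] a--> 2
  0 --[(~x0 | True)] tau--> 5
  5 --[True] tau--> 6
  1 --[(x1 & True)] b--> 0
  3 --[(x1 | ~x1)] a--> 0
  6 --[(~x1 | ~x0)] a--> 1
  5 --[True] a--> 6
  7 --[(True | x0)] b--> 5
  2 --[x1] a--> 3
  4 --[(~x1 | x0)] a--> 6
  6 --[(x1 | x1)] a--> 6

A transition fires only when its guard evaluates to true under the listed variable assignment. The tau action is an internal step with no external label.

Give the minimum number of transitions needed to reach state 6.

Answer: 2

Analysis:
Breadth-first toward 6:
  depth 0: {0}
  depth 1: {3,5}
  depth 2: {6,7}
6 enters at depth 2; path b·a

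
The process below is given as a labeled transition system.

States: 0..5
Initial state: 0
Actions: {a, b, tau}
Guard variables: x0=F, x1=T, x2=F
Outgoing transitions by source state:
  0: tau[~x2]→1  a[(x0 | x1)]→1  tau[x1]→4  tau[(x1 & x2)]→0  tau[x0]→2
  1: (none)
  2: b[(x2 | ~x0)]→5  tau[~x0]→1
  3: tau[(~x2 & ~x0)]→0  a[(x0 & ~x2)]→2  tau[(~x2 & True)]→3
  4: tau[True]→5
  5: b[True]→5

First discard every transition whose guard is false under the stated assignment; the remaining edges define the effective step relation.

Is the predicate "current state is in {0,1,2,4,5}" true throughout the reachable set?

Answer: INVARIANT HOLDS

Working:
Safe = {0,1,2,4,5}
Reachable = {0,1,4,5}
  0: ✓
  1: ✓
  4: ✓
  5: ✓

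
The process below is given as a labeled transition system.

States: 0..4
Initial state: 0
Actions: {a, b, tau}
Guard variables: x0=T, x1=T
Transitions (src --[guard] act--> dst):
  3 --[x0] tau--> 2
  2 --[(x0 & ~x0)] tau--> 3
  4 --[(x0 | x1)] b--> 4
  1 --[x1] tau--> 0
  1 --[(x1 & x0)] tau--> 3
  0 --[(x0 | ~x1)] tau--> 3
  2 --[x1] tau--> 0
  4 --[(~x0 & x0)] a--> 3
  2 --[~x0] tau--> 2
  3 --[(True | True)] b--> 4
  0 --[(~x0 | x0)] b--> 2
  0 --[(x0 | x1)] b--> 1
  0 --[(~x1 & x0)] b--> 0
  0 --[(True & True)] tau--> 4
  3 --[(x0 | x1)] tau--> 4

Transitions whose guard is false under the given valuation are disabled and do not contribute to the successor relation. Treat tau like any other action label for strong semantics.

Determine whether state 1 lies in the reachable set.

Answer: REACHABLE

Working:
Guard filter leaves 11 enabled edge(s).
depth 0: {0}
depth 1: {1,2,3,4}  now seen {0,1,2,3,4}
Reachable = {0,1,2,3,4}
trace reaching 1: b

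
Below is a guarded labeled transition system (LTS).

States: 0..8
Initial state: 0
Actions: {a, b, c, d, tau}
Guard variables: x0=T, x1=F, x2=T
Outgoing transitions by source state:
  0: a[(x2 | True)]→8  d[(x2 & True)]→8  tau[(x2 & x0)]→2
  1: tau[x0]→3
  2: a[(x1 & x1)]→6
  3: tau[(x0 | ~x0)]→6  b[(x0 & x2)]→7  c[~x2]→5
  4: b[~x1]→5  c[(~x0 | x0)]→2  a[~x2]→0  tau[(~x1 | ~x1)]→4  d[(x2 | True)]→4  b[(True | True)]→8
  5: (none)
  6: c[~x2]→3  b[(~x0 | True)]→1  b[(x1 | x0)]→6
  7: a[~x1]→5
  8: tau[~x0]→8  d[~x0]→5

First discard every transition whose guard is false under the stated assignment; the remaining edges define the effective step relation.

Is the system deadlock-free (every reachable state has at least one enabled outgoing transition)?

Reach set: {0,2,8}
  0: a→8  d→8  tau→2  [3 out]
  2: ∅  [no exit]
  8: ∅  [no exit]
Path to 2: tau

Answer: DEADLOCK at state 2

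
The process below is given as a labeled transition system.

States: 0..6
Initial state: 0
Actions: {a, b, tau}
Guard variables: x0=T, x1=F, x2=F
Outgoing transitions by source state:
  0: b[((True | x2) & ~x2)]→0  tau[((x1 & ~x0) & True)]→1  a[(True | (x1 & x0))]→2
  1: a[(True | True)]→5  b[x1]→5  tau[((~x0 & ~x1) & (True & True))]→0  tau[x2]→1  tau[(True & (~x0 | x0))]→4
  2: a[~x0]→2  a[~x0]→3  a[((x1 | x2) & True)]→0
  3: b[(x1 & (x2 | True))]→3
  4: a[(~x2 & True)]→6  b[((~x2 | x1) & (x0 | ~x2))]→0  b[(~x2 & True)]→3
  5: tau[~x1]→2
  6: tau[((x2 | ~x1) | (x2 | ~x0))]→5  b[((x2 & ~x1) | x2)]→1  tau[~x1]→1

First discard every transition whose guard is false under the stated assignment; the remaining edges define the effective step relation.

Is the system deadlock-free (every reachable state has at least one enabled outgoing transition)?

Reachable = {0,2}
  0: a→2  b→0  [2 exit(s)]
  2: ∅  [deadlock]
witness 2: a

Answer: DEADLOCK at state 2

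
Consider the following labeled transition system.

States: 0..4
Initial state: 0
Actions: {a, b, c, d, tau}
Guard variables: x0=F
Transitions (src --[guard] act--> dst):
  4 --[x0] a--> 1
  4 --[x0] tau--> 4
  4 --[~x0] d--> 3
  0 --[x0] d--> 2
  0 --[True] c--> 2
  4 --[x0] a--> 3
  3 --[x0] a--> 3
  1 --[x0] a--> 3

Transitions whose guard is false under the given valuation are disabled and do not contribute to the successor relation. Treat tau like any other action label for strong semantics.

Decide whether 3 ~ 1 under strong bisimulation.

Bisimulation quotient by refinement:
  P[0] = {{0,1,2,3,4}}
  P[1] = {{0},{1,2,3},{4}}
Fixed point at round 2; 3 class(es).
3∈{1,2,3}, 1∈{1,2,3}

Answer: BISIMILAR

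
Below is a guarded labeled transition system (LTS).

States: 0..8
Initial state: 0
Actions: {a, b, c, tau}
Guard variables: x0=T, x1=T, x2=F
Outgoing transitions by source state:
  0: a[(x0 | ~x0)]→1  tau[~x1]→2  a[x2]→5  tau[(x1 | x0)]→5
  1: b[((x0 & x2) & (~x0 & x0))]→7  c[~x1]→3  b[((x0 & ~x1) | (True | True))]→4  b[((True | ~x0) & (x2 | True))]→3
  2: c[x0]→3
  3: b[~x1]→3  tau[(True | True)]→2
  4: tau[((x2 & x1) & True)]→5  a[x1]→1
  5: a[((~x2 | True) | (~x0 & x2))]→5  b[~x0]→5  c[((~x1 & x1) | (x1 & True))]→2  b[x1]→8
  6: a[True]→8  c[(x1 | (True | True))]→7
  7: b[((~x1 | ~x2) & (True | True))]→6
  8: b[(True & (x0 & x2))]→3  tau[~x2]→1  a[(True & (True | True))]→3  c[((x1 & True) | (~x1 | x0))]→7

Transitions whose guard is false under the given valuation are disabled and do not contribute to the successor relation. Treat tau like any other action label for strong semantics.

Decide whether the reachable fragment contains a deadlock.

Answer: DEADLOCK-FREE

Analysis:
R = {0,1,2,3,4,5,6,7,8}
  0: a→1  tau→5  [2 exit(s)]
  1: b→3  b→4  [2 exit(s)]
  2: c→3  [1 exit(s)]
  3: tau→2  [1 exit(s)]
  4: a→1  [1 exit(s)]
  5: a→5  b→8  c→2  [3 exit(s)]
  6: a→8  c→7  [2 exit(s)]
  7: b→6  [1 exit(s)]
  8: a→3  c→7  tau→1  [3 exit(s)]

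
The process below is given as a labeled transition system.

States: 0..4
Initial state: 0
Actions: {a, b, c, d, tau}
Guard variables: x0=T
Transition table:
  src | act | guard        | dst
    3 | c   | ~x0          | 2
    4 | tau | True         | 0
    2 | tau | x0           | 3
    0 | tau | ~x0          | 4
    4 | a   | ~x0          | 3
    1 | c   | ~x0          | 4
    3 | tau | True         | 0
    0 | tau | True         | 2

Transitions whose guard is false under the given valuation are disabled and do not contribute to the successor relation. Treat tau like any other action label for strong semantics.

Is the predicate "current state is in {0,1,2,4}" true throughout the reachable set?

Answer: INVARIANT VIOLATED at state 3

Working:
Safe = {0,1,2,4}
Reachable = {0,2,3}
  0: safe
  2: safe
  3: ✗ unsafe
witness against invariant: tau·tau → 3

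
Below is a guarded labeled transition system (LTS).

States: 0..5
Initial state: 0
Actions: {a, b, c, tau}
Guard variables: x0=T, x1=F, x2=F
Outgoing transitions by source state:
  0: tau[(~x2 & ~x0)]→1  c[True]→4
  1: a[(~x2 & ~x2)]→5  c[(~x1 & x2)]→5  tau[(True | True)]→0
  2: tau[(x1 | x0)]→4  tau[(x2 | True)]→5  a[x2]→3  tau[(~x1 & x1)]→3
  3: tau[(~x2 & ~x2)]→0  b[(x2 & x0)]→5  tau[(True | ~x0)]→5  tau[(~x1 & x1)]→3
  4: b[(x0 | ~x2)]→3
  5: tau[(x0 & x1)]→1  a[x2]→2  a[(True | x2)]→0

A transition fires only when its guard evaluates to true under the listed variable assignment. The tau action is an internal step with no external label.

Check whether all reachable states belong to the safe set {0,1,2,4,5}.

Answer: INVARIANT VIOLATED at state 3

Trace:
Inv-set: {0,1,2,4,5}
Reachable = {0,3,4,5}
  0: ✓
  3: VIOLATES
  4: ✓
  5: ✓
reach 3 via c·b — violates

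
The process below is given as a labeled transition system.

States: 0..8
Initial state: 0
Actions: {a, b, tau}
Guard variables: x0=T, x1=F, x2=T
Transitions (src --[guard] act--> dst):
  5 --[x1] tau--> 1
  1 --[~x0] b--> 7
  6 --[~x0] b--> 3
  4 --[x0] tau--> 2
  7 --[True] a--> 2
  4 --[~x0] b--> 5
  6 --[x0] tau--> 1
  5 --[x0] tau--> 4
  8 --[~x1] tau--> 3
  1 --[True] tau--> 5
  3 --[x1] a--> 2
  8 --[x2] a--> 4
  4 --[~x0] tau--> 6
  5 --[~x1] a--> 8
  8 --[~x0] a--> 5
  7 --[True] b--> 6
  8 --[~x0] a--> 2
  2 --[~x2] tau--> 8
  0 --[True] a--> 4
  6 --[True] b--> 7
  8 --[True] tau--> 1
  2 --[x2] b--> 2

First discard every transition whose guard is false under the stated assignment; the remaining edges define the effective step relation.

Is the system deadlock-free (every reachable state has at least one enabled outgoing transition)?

Answer: DEADLOCK-FREE

Trace:
Reach set: {0,2,4}
  0: a→4  [1 exit(s)]
  2: b→2  [1 exit(s)]
  4: tau→2  [1 exit(s)]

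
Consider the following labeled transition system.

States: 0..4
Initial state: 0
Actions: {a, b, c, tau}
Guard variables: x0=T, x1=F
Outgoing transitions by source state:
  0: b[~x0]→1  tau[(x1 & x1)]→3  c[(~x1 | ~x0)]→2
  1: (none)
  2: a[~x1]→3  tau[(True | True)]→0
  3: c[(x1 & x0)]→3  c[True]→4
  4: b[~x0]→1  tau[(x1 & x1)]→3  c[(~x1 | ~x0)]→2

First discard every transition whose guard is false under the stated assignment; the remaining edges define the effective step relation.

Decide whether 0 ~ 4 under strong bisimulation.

Refine partition for ~:
  P[0] = {{0,1,2,3,4}}
  P[1] = {{0,3,4},{1},{2}}
  P[2] = {{0,4},{1},{2},{3}}
stable after 3 split(s): 4 block(s)
0∈{0,4}, 4∈{0,4}

Answer: BISIMILAR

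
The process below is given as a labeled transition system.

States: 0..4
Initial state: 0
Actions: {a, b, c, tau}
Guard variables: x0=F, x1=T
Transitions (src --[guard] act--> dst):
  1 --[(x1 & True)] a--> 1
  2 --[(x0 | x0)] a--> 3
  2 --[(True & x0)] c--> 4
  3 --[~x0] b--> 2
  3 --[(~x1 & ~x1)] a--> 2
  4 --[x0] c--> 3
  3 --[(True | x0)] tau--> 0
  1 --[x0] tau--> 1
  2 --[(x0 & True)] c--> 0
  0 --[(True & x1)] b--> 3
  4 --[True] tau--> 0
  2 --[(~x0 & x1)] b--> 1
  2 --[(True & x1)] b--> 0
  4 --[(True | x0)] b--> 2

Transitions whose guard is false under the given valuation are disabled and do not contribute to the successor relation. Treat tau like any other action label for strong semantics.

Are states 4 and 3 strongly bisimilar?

Answer: BISIMILAR

Working:
Bisimulation quotient by refinement:
  π0 = {{0,1,2,3,4}}
  π1 = {{0,2},{1},{3,4}}
  π2 = {{0},{1},{2},{3,4}}
4 equivalence class(es) (converged in 3)
class of 4: {3,4}; class of 3: {3,4}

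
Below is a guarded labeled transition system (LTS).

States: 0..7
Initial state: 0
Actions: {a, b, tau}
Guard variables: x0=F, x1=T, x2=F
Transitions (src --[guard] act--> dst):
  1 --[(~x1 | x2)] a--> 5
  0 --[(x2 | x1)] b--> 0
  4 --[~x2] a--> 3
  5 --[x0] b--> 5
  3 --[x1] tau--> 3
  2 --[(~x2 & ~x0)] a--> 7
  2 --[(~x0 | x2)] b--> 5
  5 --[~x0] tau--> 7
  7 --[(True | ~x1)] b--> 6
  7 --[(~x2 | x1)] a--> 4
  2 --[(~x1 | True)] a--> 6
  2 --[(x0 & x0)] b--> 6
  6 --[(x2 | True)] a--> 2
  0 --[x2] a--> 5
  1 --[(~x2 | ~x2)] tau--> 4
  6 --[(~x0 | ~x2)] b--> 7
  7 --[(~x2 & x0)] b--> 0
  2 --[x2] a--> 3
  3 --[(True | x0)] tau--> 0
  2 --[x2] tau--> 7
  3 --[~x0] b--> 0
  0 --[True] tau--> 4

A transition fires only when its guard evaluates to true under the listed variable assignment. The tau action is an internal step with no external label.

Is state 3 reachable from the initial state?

Answer: REACHABLE

Trace:
Guard filter leaves 15 enabled edge(s).
Layer 0: {0}
Layer 1: {4}  now seen {0,4}
Layer 2: {3}  now seen {0,3,4}
Reachable = {0,3,4}
Path to 3: tau·a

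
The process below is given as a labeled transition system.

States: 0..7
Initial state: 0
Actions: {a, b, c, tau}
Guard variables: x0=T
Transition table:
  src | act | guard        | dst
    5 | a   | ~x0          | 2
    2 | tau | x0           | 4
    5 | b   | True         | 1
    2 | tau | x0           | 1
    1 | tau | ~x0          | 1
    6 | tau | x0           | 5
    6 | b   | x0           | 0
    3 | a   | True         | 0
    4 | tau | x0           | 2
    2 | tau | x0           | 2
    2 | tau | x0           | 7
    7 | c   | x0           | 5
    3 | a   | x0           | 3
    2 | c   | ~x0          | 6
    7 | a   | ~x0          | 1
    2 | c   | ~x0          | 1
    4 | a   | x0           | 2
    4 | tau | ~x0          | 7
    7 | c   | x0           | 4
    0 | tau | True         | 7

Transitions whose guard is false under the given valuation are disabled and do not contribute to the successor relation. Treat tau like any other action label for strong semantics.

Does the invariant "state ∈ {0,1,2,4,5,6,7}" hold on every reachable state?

Answer: INVARIANT HOLDS

Working:
Safe = {0,1,2,4,5,6,7}
R = {0,1,2,4,5,7}
  0: ✓
  1: ✓
  2: ✓
  4: ✓
  5: ✓
  7: ✓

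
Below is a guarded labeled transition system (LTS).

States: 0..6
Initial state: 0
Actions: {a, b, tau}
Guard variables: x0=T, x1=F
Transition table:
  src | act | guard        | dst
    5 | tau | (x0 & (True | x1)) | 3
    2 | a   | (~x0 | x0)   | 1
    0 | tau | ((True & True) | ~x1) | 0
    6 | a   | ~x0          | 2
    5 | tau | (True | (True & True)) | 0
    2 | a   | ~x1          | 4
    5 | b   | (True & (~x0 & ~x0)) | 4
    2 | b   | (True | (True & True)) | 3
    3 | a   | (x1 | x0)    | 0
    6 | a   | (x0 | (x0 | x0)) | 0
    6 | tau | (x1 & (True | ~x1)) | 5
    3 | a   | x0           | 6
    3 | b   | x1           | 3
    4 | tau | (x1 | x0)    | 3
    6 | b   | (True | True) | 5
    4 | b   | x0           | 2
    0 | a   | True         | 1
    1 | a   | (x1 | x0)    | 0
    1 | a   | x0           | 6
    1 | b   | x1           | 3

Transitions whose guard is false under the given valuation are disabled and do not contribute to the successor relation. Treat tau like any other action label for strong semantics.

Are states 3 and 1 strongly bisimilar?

Refine partition for ~:
  round 0: {{0,1,2,3,4,5,6}}
  round 1: {{0},{1,3},{2,6},{4},{5}}
  round 2: {{0},{1,3},{2},{4},{5},{6}}
Fixed point at round 3; 6 class(es).
class of 3: {1,3}; class of 1: {1,3}

Answer: BISIMILAR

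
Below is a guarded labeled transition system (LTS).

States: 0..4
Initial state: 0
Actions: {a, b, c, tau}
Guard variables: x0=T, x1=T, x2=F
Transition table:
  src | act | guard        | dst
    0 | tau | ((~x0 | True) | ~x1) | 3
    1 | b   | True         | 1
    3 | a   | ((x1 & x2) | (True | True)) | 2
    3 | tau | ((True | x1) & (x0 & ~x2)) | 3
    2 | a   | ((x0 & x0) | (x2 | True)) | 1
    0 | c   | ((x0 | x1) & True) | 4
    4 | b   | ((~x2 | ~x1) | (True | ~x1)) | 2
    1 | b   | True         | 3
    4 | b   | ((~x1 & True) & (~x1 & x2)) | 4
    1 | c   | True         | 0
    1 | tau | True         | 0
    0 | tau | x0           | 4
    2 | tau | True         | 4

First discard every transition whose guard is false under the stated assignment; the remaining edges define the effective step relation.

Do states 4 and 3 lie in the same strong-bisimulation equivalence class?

Bisimulation quotient by refinement:
  π0 = {{0,1,2,3,4}}
  π1 = {{0},{1},{2,3},{4}}
  π2 = {{0},{1},{2},{3},{4}}
stable after 3 split(s): 5 block(s)
4∈{4}, 3∈{3}

Answer: NOT BISIMILAR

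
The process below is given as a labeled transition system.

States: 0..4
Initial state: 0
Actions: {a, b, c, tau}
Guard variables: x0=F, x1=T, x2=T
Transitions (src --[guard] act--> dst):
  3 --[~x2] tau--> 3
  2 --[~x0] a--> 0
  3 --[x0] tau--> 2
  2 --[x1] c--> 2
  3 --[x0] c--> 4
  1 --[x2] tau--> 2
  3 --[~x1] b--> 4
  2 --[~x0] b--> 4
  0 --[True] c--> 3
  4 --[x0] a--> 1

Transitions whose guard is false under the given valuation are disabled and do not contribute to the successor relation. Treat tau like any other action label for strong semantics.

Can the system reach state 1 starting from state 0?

Answer: UNREACHABLE

Trace:
5 transition(s) survive guard evaluation.
Layer 0: {0}
Layer 1: {3}  now seen {0,3}
R = {0,3}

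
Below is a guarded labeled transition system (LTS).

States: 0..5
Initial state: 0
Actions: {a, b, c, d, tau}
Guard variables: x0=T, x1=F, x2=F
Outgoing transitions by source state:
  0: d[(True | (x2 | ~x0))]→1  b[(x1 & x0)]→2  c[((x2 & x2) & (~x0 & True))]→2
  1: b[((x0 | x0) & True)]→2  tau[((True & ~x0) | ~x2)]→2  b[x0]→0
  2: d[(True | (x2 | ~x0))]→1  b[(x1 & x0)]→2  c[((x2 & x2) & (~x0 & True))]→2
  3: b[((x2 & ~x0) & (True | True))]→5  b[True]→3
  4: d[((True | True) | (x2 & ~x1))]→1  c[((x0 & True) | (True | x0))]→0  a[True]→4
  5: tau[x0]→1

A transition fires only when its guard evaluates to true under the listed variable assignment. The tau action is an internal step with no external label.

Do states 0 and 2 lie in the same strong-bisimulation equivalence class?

Answer: BISIMILAR

Analysis:
Bisimulation quotient by refinement:
  P[0] = {{0,1,2,3,4,5}}
  P[1] = {{0,2},{1},{3},{4},{5}}
5 equivalence class(es) (converged in 2)
class of 0: {0,2}; class of 2: {0,2}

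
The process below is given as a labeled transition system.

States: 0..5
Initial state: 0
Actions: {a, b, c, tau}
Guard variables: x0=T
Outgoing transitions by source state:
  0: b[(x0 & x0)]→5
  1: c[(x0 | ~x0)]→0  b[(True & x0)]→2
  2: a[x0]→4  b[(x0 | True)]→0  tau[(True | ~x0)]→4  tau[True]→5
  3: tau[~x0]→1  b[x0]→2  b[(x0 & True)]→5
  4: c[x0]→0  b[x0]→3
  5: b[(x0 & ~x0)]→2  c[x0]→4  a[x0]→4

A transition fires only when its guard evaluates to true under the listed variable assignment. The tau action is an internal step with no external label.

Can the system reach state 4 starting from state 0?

Guard filter leaves 13 enabled edge(s).
depth 0: {0}
depth 1: {5}  now seen {0,5}
depth 2: {4}  now seen {0,4,5}
depth 3: {3}  now seen {0,3,4,5}
depth 4: {2}  now seen {0,2,3,4,5}
Reachable = {0,2,3,4,5}
witness 4: b·c

Answer: REACHABLE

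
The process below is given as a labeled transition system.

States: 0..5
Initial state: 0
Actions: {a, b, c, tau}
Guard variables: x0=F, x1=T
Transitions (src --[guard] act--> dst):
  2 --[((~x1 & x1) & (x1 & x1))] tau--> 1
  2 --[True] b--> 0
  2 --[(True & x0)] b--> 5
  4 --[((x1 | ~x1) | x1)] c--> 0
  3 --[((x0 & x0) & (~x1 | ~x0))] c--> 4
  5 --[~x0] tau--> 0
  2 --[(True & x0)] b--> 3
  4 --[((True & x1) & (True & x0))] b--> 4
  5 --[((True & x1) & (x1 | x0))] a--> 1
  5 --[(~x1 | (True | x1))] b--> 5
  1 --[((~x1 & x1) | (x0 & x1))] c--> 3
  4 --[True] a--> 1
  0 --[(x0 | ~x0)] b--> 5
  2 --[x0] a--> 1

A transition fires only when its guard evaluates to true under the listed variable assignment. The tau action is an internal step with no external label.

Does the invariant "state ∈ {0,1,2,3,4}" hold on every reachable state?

Answer: INVARIANT VIOLATED at state 5

Trace:
Allowed set {0,1,2,3,4}
Reachable = {0,1,5}
  0: safe
  1: safe
  5: VIOLATES
counterexample path to 5: b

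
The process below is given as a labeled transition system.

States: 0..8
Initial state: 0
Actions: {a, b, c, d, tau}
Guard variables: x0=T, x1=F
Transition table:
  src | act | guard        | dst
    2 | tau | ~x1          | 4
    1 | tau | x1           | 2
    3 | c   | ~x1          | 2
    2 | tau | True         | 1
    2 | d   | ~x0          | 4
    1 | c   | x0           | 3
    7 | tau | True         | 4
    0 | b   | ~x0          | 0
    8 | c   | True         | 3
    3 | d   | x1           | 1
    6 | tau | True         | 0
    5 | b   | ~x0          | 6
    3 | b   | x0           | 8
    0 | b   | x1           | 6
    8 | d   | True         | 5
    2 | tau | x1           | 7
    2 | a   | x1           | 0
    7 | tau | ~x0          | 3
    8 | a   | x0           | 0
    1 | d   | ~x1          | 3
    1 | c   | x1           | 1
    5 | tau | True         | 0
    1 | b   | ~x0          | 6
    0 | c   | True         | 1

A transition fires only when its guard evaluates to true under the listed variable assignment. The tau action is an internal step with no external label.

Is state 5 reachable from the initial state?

Answer: REACHABLE

Working:
13 transition(s) survive guard evaluation.
L0 = {0}
L1 = {1}  now seen {0,1}
L2 = {3}  now seen {0,1,3}
L3 = {2,8}  now seen {0,1,2,3,8}
L4 = {4,5}  now seen {0,1,2,3,4,5,8}
Reachable = {0,1,2,3,4,5,8}
trace reaching 5: c·c·b·d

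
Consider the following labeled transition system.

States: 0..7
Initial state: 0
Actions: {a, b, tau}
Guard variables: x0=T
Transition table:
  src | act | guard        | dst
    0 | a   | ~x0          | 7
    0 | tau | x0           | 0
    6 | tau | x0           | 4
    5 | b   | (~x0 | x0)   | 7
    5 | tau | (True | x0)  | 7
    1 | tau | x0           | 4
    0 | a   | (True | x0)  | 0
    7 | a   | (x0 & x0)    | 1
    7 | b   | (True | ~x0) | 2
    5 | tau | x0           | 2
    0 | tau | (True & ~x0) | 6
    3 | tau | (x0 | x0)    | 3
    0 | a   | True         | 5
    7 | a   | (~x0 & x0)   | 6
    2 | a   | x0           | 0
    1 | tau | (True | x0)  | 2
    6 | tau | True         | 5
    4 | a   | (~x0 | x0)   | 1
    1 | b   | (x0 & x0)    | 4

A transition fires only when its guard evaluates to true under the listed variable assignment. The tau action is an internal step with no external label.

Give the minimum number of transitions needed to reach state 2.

BFS to 2:
  depth 0: {0}
  depth 1: {5}
  depth 2: {2,7}
2 enters at depth 2; path a·tau

Answer: 2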